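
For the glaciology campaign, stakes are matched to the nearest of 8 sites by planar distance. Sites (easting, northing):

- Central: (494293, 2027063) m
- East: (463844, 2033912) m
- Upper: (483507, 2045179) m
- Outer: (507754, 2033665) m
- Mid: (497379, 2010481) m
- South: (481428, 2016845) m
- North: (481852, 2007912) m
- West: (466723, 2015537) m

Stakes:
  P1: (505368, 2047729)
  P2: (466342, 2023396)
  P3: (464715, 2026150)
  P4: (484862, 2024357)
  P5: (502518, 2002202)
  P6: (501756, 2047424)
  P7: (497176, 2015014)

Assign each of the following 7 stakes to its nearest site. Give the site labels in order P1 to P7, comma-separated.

Outer, West, East, South, Mid, Outer, Mid

P1 → Outer (d²=203489092.00)
P2 → West (d²=61909042.00)
P3 → East (d²=61007285.00)
P4 → South (d²=68222500.00)
P5 → Mid (d²=94951162.00)
P6 → Outer (d²=225286085.00)
P7 → Mid (d²=20589298.00)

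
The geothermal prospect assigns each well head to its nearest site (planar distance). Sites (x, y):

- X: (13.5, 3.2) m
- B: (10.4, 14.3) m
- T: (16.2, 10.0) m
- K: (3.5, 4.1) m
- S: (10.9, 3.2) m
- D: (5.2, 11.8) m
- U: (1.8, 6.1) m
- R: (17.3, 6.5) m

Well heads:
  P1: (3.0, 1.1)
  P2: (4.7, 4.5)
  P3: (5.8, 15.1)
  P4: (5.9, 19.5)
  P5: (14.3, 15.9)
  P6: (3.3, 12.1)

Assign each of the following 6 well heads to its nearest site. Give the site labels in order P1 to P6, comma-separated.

P1 → K (d²=9.25)
P2 → K (d²=1.60)
P3 → D (d²=11.25)
P4 → B (d²=47.29)
P5 → B (d²=17.77)
P6 → D (d²=3.70)

K, K, D, B, B, D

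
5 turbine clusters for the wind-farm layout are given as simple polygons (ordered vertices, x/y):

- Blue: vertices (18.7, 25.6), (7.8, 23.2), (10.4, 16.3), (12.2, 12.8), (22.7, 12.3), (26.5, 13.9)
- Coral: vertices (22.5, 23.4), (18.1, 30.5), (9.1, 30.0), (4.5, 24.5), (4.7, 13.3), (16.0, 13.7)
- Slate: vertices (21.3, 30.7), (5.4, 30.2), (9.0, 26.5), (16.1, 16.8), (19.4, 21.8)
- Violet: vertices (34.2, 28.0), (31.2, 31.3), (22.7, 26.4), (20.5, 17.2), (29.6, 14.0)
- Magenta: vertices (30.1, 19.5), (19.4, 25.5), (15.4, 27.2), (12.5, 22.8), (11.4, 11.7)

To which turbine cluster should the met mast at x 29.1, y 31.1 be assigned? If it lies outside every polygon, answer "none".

Cast a ray rightward from (29.1, 31.1). For each polygon, the edges (by vertex number in listed order) whose endpoints lie on opposite sides of y = 31.1, where each meets that height, and whether that is right or left of the point:
Blue: no edge straddles that height → 0 crossings.
Coral: no edge straddles that height → 0 crossings.
Slate: no edge straddles that height → 0 crossings.
Violet: 1–2 at x≈31.38 (right), 2–3 at x≈30.85 (right) → 2 crossings.
Magenta: no edge straddles that height → 0 crossings.
All counts are even, so the point lies outside every listed polygon.

none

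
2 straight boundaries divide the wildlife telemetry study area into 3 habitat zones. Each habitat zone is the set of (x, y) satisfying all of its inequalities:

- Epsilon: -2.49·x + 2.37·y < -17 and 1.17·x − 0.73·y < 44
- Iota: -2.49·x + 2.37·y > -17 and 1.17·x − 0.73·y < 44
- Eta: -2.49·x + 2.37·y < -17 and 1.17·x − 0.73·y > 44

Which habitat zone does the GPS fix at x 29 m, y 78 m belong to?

-2.49·29 + 2.37·78 = 112.650, which is > -17
1.17·29 − 0.73·78 = -23.010, which is < 44
This sign pattern matches Iota.

Iota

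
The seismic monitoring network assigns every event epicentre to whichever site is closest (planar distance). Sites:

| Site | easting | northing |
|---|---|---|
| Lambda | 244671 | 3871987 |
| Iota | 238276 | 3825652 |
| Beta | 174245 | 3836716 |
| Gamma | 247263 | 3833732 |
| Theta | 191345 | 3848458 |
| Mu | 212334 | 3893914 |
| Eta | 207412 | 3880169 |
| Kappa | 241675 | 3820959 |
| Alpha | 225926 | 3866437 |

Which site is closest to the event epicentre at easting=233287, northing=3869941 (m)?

Squared distances to each site:
Lambda: 133781572.000; Iota: 1986405642.000; Beta: 4589858389.000; Gamma: 1506420257.000; Theta: 2220650653.000; Mu: 1013732938.000; Eta: 774127609.000; Kappa: 2469594868.000; Alpha: 66462337.000.
Minimum at Alpha.

Alpha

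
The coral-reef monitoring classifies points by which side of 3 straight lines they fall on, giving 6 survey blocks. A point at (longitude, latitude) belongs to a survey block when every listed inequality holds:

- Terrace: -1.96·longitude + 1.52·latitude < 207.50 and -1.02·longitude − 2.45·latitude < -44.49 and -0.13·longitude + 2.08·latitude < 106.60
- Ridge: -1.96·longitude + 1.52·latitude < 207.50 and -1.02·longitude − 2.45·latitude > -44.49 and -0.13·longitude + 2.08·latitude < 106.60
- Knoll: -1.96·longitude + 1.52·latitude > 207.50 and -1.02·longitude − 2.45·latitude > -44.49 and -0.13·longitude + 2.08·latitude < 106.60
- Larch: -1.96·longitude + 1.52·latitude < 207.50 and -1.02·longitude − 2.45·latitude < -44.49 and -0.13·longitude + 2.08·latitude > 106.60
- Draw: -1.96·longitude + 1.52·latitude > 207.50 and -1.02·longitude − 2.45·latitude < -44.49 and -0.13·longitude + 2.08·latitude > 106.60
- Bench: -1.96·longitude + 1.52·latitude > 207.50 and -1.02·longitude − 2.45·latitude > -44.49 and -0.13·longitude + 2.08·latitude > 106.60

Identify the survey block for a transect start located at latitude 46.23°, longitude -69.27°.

-1.96·-69.27 + 1.52·46.23 = 206.039, which is < 207.50
-1.02·-69.27 − 2.45·46.23 = -42.608, which is > -44.49
-0.13·-69.27 + 2.08·46.23 = 105.163, which is < 106.60
This sign pattern matches Ridge.

Ridge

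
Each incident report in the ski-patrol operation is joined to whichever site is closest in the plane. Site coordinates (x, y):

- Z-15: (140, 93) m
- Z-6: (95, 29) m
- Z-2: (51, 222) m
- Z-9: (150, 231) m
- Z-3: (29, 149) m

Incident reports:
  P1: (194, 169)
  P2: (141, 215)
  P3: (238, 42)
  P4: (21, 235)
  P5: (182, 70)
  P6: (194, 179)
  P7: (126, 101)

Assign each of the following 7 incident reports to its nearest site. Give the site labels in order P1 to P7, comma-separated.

P1 → Z-9 (d²=5780.00)
P2 → Z-9 (d²=337.00)
P3 → Z-15 (d²=12205.00)
P4 → Z-2 (d²=1069.00)
P5 → Z-15 (d²=2293.00)
P6 → Z-9 (d²=4640.00)
P7 → Z-15 (d²=260.00)

Z-9, Z-9, Z-15, Z-2, Z-15, Z-9, Z-15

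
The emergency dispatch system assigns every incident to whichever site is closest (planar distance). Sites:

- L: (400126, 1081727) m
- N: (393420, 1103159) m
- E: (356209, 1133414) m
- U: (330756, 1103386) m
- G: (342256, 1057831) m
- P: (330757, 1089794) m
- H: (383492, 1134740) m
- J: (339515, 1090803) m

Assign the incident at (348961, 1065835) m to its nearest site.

Squared distances to each site:
L: 2870412889.000; N: 3369683657.000; E: 4619454745.000; U: 1741499626.000; G: 109021041.000; P: 905419297.000; H: 5940288986.000; J: 712627940.000.
Minimum at G.

G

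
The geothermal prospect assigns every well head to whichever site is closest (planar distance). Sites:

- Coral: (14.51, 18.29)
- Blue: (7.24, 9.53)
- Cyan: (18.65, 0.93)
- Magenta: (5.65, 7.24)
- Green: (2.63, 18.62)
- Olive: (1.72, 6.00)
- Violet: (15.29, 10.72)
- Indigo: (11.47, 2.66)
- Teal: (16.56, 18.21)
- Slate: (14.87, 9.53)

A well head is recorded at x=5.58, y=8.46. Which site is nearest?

Magenta

Squared distances to each site:
Coral: 176.374; Blue: 3.900; Cyan: 227.526; Magenta: 1.493; Green: 111.928; Olive: 20.951; Violet: 99.392; Indigo: 68.332; Teal: 215.623; Slate: 87.449.
Minimum at Magenta.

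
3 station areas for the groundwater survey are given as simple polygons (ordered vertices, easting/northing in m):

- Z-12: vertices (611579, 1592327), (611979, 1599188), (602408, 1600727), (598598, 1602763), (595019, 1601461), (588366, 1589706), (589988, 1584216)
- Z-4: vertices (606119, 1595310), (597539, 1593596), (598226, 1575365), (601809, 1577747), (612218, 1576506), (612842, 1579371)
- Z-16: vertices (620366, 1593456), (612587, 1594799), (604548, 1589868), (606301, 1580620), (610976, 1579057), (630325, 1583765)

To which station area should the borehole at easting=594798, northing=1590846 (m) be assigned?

Cast a ray rightward from (594798, 1590846). For each polygon, the edges (by vertex number in listed order) whose endpoints lie on opposite sides of northing = 1590846, where each meets that height, and whether that is right or left of the point:
Z-12: 5–6 at easting≈589011.2 (left), 7–1 at easting≈607636.7 (right) → 1 crossing.
Z-4: 2–3 at easting≈597642.6 (right), 6–1 at easting≈608001.9 (right) → 2 crossings.
Z-16: 2–3 at easting≈606142.4 (right), 6–1 at easting≈623048.2 (right) → 2 crossings.
Only Z-12 has an odd count, so the point is inside Z-12.

Z-12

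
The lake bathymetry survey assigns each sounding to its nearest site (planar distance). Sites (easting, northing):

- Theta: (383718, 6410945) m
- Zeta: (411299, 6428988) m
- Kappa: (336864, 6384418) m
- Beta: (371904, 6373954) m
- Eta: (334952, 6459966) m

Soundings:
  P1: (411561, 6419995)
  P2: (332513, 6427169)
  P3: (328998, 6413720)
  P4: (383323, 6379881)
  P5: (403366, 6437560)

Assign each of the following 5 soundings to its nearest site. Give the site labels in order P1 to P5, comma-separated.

Zeta, Eta, Kappa, Beta, Zeta

P1 → Zeta (d²=80942693.00)
P2 → Eta (d²=1081591930.00)
P3 → Kappa (d²=920481160.00)
P4 → Beta (d²=165522890.00)
P5 → Zeta (d²=136411673.00)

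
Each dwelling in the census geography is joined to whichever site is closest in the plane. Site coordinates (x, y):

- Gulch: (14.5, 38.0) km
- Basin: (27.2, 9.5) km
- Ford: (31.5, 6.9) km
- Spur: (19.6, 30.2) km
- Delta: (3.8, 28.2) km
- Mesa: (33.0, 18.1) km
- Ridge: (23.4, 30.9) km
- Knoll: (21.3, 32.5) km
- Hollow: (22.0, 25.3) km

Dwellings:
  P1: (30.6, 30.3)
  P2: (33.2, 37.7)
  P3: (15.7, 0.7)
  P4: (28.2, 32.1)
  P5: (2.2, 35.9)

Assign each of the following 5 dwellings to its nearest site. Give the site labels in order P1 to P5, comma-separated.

Ridge, Ridge, Basin, Ridge, Delta

P1 → Ridge (d²=52.20)
P2 → Ridge (d²=142.28)
P3 → Basin (d²=209.69)
P4 → Ridge (d²=24.48)
P5 → Delta (d²=61.85)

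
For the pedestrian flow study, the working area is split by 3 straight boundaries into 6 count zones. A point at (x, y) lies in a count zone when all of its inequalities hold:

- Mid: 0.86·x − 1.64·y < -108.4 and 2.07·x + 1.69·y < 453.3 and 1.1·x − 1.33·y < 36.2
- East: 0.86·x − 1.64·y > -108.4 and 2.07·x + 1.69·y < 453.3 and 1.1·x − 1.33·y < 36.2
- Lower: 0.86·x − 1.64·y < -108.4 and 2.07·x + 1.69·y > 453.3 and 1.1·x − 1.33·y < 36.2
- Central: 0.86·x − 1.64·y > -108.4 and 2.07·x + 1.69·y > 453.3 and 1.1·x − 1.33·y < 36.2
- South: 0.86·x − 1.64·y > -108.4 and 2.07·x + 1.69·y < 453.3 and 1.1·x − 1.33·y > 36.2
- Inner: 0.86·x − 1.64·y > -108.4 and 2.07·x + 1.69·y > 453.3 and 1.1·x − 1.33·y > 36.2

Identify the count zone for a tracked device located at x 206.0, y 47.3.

Inner

0.86·206.0 − 1.64·47.3 = 99.588, which is > -108.4
2.07·206.0 + 1.69·47.3 = 506.357, which is > 453.3
1.1·206.0 − 1.33·47.3 = 163.691, which is > 36.2
This sign pattern matches Inner.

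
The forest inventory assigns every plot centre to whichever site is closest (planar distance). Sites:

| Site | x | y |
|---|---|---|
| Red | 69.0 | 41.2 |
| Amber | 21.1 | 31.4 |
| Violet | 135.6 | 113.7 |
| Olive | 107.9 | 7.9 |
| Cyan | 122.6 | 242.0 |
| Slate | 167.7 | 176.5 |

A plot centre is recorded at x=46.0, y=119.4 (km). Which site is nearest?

Squared distances to each site:
Red: 6644.240; Amber: 8364.010; Violet: 8060.650; Olive: 16263.860; Cyan: 20898.320; Slate: 18071.300.
Minimum at Red.

Red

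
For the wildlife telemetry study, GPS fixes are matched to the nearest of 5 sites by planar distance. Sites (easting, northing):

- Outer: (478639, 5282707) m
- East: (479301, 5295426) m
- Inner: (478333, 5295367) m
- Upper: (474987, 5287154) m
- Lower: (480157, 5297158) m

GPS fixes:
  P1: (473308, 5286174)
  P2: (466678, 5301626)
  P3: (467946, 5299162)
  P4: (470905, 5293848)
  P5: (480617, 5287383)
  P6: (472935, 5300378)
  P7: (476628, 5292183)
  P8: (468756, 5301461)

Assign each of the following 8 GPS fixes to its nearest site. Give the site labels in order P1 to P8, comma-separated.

P1 → Upper (d²=3779441.00)
P2 → Inner (d²=175014106.00)
P3 → Inner (d²=122291794.00)
P4 → Inner (d²=57482545.00)
P5 → Outer (d²=25777460.00)
P6 → Inner (d²=54248525.00)
P7 → Inner (d²=13044881.00)
P8 → Inner (d²=128855765.00)

Upper, Inner, Inner, Inner, Outer, Inner, Inner, Inner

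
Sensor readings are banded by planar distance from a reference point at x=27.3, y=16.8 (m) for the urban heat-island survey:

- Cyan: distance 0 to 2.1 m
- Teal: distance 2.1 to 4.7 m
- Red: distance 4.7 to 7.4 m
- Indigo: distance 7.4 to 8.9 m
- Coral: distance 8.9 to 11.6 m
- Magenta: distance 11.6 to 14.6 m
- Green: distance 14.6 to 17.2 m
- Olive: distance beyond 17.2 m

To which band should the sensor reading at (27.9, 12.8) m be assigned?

Teal

Distance = √((27.9−27.3)² + (12.8−16.8)²) = √(0.360 + 16.000) = 4.045 m.
2.1 ≤ 4.045 < 4.7 → Teal.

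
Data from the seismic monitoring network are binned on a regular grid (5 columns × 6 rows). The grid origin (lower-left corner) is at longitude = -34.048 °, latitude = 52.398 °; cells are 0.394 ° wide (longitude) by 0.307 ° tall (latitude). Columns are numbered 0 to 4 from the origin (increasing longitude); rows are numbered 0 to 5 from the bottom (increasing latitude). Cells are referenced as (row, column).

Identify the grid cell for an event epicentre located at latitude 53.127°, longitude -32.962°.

(2, 2)

Column index: ⌊(-32.962 − -34.048) / 0.394⌋ = ⌊2.756⌋ = 2
Row offset from origin: ⌊(53.127 − 52.398) / 0.307⌋ = ⌊2.375⌋ = 2 → row 2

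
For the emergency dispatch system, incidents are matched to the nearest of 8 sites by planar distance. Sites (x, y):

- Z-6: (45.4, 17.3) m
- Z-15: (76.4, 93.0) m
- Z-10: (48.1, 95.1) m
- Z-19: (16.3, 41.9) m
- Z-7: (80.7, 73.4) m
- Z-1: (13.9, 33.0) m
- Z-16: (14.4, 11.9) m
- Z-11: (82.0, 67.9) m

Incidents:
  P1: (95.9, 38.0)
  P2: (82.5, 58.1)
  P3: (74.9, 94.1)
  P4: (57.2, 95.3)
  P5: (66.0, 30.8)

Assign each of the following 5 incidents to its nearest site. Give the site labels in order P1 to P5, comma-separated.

P1 → Z-11 (d²=1087.22)
P2 → Z-11 (d²=96.29)
P3 → Z-15 (d²=3.46)
P4 → Z-10 (d²=82.85)
P5 → Z-6 (d²=606.61)

Z-11, Z-11, Z-15, Z-10, Z-6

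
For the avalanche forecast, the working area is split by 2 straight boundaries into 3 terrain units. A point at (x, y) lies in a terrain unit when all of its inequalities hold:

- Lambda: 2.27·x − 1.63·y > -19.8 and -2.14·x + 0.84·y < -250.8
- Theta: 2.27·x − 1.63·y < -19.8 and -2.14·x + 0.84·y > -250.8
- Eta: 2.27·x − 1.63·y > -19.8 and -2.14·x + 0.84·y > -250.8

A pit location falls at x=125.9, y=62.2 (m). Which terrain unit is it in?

2.27·125.9 − 1.63·62.2 = 184.407, which is > -19.8
-2.14·125.9 + 0.84·62.2 = -217.178, which is > -250.8
This sign pattern matches Eta.

Eta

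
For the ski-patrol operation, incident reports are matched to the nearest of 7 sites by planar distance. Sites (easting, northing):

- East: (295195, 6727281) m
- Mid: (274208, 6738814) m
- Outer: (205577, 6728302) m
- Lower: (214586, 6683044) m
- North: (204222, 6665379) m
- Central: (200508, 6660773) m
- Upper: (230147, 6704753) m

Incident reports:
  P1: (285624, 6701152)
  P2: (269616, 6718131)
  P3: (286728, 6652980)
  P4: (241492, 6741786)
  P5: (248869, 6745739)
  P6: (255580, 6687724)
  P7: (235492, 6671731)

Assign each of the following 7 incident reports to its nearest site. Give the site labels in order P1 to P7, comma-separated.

East, Mid, East, Mid, Mid, Upper, Lower

P1 → East (d²=774328682.00)
P2 → Mid (d²=448872953.00)
P3 → East (d²=5592328690.00)
P4 → Mid (d²=1079169440.00)
P5 → Mid (d²=690020546.00)
P6 → Upper (d²=936824330.00)
P7 → Lower (d²=565044805.00)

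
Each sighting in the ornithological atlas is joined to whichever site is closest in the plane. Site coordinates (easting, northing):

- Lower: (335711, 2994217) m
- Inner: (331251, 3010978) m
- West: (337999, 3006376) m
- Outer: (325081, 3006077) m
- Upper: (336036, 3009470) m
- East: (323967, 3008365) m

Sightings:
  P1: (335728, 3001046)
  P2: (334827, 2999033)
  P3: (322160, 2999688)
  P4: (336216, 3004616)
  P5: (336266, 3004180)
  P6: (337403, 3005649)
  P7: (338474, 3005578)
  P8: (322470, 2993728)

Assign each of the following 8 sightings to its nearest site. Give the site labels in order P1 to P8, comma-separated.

West, Lower, Outer, West, West, West, West, Outer

P1 → West (d²=33566341.00)
P2 → Lower (d²=23975312.00)
P3 → Outer (d²=49351562.00)
P4 → West (d²=6276689.00)
P5 → West (d²=7825705.00)
P6 → West (d²=883745.00)
P7 → West (d²=862429.00)
P8 → Outer (d²=159315122.00)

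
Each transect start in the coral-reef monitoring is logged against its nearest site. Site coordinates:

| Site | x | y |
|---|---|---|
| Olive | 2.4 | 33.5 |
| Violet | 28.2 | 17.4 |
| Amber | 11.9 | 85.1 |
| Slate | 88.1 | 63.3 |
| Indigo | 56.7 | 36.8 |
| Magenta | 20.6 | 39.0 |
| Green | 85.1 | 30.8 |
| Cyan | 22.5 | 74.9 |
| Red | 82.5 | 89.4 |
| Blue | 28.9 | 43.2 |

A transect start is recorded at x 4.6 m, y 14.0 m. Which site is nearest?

Olive

Squared distances to each site:
Olive: 385.090; Violet: 568.520; Amber: 5108.500; Slate: 9402.740; Indigo: 3234.250; Magenta: 881.000; Green: 6762.490; Cyan: 4029.220; Red: 11753.570; Blue: 1443.130.
Minimum at Olive.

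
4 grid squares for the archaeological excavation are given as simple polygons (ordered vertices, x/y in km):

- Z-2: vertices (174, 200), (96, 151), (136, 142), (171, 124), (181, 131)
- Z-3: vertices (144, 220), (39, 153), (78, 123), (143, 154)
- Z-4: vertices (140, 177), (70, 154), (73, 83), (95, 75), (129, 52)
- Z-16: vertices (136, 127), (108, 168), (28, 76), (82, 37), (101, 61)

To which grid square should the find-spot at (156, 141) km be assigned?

Cast a ray rightward from (156, 141). For each polygon, the edges (by vertex number in listed order) whose endpoints lie on opposite sides of y = 141, where each meets that height, and whether that is right or left of the point:
Z-2: 3–4 at x≈137.9 (left), 5–1 at x≈180.0 (right) → 1 crossing.
Z-3: 2–3 at x≈54.6 (left), 3–4 at x≈115.7 (left) → 0 crossings.
Z-4: 2–3 at x≈70.5 (left), 5–1 at x≈136.8 (left) → 0 crossings.
Z-16: 1–2 at x≈126.4 (left), 2–3 at x≈84.5 (left) → 0 crossings.
Only Z-2 has an odd count, so the point is inside Z-2.

Z-2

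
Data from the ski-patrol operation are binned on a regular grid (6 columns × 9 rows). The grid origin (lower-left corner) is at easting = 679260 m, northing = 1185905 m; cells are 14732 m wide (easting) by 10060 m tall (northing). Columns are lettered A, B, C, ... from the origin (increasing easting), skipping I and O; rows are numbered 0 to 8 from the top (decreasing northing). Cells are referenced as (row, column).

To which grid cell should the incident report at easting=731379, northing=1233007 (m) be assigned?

Column index: ⌊(731379 − 679260) / 14732⌋ = ⌊3.538⌋ = 3 → column D
Row offset from origin: ⌊(1233007 − 1185905) / 10060⌋ = ⌊4.682⌋ = 4 → row 4 (counted from top)

(4, D)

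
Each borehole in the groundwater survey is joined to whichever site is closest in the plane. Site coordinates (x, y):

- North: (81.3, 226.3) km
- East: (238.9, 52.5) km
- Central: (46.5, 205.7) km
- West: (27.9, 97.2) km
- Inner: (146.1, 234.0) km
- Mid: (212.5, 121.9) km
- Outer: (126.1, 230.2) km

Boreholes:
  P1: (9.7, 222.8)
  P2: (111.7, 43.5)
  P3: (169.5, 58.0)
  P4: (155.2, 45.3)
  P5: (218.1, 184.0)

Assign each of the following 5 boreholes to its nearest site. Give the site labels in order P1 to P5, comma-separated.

Central, West, East, East, Mid

P1 → Central (d²=1646.65)
P2 → West (d²=9906.13)
P3 → East (d²=4846.61)
P4 → East (d²=7057.53)
P5 → Mid (d²=3887.77)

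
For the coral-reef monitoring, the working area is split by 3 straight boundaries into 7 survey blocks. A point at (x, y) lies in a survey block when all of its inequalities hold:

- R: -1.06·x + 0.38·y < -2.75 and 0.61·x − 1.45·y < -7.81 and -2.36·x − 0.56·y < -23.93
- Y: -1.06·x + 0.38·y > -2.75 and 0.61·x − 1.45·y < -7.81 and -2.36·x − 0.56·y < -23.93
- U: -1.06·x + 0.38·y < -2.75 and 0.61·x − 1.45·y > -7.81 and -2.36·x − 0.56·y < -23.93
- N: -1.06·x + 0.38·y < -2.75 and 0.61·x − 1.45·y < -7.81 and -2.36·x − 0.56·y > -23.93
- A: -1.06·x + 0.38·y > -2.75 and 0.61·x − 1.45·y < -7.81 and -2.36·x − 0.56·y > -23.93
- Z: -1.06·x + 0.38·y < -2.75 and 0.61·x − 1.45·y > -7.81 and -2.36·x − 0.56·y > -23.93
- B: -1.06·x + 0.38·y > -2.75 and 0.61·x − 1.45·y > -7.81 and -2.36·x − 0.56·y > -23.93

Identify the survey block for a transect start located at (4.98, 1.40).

Z

-1.06·4.98 + 0.38·1.40 = -4.747, which is < -2.75
0.61·4.98 − 1.45·1.40 = 1.008, which is > -7.81
-2.36·4.98 − 0.56·1.40 = -12.537, which is > -23.93
This sign pattern matches Z.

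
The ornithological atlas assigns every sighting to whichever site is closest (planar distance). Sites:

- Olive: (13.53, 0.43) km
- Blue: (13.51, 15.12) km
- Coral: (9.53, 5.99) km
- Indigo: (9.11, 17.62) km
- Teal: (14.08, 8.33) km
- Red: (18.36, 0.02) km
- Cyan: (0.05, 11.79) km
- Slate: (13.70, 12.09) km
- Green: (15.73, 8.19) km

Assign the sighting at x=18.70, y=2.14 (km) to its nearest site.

Red

Squared distances to each site:
Olive: 29.653; Blue: 195.416; Coral: 98.911; Indigo: 331.599; Teal: 59.660; Red: 4.610; Cyan: 440.945; Slate: 124.002; Green: 45.423.
Minimum at Red.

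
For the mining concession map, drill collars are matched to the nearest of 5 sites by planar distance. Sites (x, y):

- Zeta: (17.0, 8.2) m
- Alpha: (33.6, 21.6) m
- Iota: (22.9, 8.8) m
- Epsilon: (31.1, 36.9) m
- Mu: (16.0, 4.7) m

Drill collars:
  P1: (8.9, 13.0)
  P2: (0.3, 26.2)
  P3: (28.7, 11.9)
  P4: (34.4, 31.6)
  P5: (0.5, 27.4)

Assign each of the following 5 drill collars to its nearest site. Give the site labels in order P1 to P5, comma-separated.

Zeta, Zeta, Iota, Epsilon, Zeta

P1 → Zeta (d²=88.65)
P2 → Zeta (d²=602.89)
P3 → Iota (d²=43.25)
P4 → Epsilon (d²=38.98)
P5 → Zeta (d²=640.89)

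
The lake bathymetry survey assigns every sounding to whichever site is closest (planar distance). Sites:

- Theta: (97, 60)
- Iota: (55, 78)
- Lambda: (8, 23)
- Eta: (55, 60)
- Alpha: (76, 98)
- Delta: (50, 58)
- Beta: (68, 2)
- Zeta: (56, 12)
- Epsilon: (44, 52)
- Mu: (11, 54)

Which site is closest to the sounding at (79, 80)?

Squared distances to each site:
Theta: 724.000; Iota: 580.000; Lambda: 8290.000; Eta: 976.000; Alpha: 333.000; Delta: 1325.000; Beta: 6205.000; Zeta: 5153.000; Epsilon: 2009.000; Mu: 5300.000.
Minimum at Alpha.

Alpha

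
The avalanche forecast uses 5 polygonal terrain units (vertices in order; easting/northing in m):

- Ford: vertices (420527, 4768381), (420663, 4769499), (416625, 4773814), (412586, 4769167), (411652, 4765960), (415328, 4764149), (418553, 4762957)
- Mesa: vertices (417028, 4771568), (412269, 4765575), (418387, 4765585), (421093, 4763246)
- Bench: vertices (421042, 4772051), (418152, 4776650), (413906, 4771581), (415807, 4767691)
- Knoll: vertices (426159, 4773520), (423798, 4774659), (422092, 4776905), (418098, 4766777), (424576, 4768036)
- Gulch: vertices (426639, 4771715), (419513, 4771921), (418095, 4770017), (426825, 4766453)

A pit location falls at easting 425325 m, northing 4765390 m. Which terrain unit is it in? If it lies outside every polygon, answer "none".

none

Cast a ray rightward from (425325, 4765390). For each polygon, the edges (by vertex number in listed order) whose endpoints lie on opposite sides of northing = 4765390, where each meets that height, and whether that is right or left of the point:
Ford: 5–6 at easting≈412809.0 (left), 7–1 at easting≈419438.5 (left) → 0 crossings.
Mesa: 3–4 at easting≈418612.6 (left), 4–1 at easting≈420045.7 (left) → 0 crossings.
Bench: no edge straddles that height → 0 crossings.
Knoll: no edge straddles that height → 0 crossings.
Gulch: no edge straddles that height → 0 crossings.
All counts are even, so the point lies outside every listed polygon.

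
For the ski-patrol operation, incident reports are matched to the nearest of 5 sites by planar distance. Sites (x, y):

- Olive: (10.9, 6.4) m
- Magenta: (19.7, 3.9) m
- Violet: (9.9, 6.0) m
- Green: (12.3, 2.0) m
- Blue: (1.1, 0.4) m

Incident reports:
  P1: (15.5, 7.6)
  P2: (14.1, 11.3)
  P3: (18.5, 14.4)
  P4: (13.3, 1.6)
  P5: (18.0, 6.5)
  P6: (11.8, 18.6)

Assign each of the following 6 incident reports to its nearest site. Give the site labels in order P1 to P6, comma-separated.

P1 → Olive (d²=22.60)
P2 → Olive (d²=34.25)
P3 → Magenta (d²=111.69)
P4 → Green (d²=1.16)
P5 → Magenta (d²=9.65)
P6 → Olive (d²=149.65)

Olive, Olive, Magenta, Green, Magenta, Olive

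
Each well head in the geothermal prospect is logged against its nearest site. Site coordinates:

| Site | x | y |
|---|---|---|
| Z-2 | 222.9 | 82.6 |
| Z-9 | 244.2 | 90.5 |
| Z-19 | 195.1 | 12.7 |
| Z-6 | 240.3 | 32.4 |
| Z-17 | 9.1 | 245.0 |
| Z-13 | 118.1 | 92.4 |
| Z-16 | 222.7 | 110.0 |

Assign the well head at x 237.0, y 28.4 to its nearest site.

Squared distances to each site:
Z-2: 3136.450; Z-9: 3908.250; Z-19: 2002.100; Z-6: 26.890; Z-17: 98853.970; Z-13: 18233.210; Z-16: 6863.050.
Minimum at Z-6.

Z-6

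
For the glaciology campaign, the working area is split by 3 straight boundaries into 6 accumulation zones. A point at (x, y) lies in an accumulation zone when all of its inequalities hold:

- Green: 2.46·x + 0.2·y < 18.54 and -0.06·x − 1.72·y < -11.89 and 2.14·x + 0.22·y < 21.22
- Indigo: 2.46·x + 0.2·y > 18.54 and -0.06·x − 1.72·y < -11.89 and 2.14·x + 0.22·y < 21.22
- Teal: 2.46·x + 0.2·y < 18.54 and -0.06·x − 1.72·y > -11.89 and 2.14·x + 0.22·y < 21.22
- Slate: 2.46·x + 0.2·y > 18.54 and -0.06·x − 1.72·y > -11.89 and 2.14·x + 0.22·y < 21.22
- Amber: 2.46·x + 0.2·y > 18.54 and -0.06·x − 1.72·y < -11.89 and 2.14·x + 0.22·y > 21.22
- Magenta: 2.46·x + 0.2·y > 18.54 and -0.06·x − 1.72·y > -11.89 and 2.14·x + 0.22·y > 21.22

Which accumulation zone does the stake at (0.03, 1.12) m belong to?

Teal

2.46·0.03 + 0.2·1.12 = 0.298, which is < 18.54
-0.06·0.03 − 1.72·1.12 = -1.928, which is > -11.89
2.14·0.03 + 0.22·1.12 = 0.311, which is < 21.22
This sign pattern matches Teal.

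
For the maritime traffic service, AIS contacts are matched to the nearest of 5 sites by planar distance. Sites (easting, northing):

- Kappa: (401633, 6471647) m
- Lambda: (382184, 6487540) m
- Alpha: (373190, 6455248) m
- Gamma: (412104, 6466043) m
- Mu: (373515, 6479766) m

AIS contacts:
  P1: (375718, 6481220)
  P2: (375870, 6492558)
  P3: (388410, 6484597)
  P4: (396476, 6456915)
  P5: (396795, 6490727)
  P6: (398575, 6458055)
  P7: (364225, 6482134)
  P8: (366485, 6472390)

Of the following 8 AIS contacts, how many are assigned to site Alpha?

P1 → Mu
P2 → Lambda
P3 → Lambda
P4 → Kappa
P5 → Lambda
P6 → Kappa
P7 → Mu
P8 → Mu
0 of the 8 go to Alpha.

0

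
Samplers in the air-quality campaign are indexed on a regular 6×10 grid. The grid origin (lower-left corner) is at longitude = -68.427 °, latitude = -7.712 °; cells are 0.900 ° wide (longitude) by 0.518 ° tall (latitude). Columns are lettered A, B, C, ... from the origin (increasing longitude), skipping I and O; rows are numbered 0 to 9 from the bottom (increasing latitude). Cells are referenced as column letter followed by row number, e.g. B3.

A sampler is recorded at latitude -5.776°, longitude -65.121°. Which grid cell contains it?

Column index: ⌊(-65.121 − -68.427) / 0.900⌋ = ⌊3.673⌋ = 3 → column D
Row offset from origin: ⌊(-5.776 − -7.712) / 0.518⌋ = ⌊3.737⌋ = 3 → row 3

D3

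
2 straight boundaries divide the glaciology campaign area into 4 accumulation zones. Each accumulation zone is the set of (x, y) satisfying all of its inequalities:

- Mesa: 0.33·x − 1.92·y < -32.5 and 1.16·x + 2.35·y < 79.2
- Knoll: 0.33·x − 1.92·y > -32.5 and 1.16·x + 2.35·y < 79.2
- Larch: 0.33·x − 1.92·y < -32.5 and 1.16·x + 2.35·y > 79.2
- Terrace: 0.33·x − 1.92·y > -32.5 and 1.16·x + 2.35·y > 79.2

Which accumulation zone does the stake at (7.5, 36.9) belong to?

Larch

0.33·7.5 − 1.92·36.9 = -68.373, which is < -32.5
1.16·7.5 + 2.35·36.9 = 95.415, which is > 79.2
This sign pattern matches Larch.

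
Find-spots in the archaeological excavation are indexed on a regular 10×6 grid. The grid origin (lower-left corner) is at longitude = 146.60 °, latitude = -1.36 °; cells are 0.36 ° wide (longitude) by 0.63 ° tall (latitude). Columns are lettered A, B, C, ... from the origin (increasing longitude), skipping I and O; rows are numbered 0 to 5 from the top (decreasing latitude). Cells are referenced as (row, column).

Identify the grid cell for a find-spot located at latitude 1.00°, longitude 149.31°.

(2, H)

Column index: ⌊(149.31 − 146.60) / 0.36⌋ = ⌊7.528⌋ = 7 → column H
Row offset from origin: ⌊(1.00 − -1.36) / 0.63⌋ = ⌊3.746⌋ = 3 → row 2 (counted from top)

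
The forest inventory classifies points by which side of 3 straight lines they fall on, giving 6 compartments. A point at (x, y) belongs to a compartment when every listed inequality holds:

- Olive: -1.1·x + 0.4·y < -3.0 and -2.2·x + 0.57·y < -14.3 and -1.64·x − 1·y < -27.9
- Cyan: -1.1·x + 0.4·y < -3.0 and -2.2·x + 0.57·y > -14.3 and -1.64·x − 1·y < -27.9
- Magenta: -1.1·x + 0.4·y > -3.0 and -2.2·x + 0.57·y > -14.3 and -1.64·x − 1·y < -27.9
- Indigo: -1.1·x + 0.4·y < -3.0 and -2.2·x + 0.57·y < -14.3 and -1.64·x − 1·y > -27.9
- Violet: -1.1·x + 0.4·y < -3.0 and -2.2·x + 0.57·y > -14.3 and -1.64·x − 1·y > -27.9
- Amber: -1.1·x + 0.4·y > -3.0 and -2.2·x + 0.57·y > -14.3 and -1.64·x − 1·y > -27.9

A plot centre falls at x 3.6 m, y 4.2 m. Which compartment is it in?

Amber

-1.1·3.6 + 0.4·4.2 = -2.280, which is > -3.0
-2.2·3.6 + 0.57·4.2 = -5.526, which is > -14.3
-1.64·3.6 − 1·4.2 = -10.104, which is > -27.9
This sign pattern matches Amber.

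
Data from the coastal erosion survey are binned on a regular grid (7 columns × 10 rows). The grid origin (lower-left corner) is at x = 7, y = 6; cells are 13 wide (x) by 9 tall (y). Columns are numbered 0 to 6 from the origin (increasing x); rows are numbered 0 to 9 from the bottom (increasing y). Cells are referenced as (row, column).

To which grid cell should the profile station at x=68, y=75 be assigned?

Column index: ⌊(68 − 7) / 13⌋ = ⌊4.692⌋ = 4
Row offset from origin: ⌊(75 − 6) / 9⌋ = ⌊7.667⌋ = 7 → row 7

(7, 4)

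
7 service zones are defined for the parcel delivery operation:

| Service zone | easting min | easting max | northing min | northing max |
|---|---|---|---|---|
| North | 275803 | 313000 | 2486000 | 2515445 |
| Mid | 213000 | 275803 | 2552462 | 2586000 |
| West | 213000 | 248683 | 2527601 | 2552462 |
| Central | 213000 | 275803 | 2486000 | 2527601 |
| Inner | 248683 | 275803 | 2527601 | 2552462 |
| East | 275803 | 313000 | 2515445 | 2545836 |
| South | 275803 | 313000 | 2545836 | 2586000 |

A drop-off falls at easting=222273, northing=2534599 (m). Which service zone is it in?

West

The point has easting = 222273 and northing = 2534599.
Only West satisfies 213000 ≤ easting ≤ 248683 and 2527601 ≤ northing ≤ 2552462.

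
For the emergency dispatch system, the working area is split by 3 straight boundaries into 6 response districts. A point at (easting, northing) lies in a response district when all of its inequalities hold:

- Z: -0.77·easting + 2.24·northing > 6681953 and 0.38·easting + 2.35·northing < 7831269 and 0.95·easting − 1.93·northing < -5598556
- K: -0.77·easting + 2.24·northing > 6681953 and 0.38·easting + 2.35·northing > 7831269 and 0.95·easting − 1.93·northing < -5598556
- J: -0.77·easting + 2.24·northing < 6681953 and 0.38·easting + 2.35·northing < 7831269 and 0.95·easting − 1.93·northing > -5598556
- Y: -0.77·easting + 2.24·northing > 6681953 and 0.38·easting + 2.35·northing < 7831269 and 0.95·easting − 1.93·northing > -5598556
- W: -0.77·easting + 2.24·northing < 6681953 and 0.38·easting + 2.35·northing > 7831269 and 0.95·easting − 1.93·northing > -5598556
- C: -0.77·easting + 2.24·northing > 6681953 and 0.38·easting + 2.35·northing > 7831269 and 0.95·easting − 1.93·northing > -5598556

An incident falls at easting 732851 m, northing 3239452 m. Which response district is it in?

-0.77·732851 + 2.24·3239452 = 6692077.210, which is > 6681953
0.38·732851 + 2.35·3239452 = 7891195.580, which is > 7831269
0.95·732851 − 1.93·3239452 = -5555933.910, which is > -5598556
This sign pattern matches C.

C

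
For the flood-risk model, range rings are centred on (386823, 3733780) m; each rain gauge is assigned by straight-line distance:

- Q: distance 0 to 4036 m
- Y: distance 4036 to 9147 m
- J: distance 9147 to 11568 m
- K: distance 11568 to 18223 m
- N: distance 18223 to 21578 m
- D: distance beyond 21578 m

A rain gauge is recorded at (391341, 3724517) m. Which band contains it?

J

Distance = √((391341−386823)² + (3724517−3733780)²) = √(20412324.000 + 85803169.000) = 10306.090 m.
9147 ≤ 10306.090 < 11568 → J.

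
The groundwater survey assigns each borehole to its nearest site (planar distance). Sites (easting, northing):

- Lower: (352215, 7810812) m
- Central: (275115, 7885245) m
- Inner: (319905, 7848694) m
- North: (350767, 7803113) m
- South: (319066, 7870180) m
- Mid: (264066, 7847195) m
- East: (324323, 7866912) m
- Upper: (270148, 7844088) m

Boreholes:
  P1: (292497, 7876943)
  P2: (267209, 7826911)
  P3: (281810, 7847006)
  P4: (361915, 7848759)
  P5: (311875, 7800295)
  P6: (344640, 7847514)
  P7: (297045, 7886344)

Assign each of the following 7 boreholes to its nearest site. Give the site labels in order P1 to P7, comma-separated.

P1 → Central (d²=371057128.00)
P2 → Upper (d²=303687050.00)
P3 → Upper (d²=144516968.00)
P4 → Lower (d²=1534064809.00)
P5 → North (d²=1520528788.00)
P6 → Inner (d²=613212625.00)
P7 → Central (d²=482132701.00)

Central, Upper, Upper, Lower, North, Inner, Central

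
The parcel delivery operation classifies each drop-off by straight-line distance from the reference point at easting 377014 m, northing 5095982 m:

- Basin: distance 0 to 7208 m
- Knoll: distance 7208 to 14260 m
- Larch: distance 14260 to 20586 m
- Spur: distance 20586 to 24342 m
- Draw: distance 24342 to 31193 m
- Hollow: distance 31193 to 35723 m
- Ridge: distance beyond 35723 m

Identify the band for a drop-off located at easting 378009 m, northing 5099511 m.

Distance = √((378009−377014)² + (5099511−5095982)²) = √(990025.000 + 12453841.000) = 3666.588 m.
0 ≤ 3666.588 < 7208 → Basin.

Basin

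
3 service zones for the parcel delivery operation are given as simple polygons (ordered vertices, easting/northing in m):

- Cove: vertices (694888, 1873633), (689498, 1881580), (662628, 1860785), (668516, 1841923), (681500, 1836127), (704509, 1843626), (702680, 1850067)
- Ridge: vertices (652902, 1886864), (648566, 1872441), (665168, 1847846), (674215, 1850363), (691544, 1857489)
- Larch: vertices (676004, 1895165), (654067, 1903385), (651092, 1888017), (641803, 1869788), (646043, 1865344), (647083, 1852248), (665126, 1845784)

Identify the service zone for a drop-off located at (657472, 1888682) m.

Cast a ray rightward from (657472, 1888682). For each polygon, the edges (by vertex number in listed order) whose endpoints lie on opposite sides of northing = 1888682, where each meets that height, and whether that is right or left of the point:
Cove: no edge straddles that height → 0 crossings.
Ridge: no edge straddles that height → 0 crossings.
Larch: 2–3 at easting≈651220.7 (left), 7–1 at easting≈674575.9 (right) → 1 crossing.
Only Larch has an odd count, so the point is inside Larch.

Larch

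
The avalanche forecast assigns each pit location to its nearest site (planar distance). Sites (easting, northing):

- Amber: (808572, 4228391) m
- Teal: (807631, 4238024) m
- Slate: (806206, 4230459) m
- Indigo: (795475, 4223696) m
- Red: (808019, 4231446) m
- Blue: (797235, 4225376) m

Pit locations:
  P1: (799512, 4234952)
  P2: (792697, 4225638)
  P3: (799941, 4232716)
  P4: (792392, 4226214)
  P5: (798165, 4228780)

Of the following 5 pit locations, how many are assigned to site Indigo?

P1 → Slate
P2 → Indigo
P3 → Slate
P4 → Indigo
P5 → Blue
2 of the 5 go to Indigo.

2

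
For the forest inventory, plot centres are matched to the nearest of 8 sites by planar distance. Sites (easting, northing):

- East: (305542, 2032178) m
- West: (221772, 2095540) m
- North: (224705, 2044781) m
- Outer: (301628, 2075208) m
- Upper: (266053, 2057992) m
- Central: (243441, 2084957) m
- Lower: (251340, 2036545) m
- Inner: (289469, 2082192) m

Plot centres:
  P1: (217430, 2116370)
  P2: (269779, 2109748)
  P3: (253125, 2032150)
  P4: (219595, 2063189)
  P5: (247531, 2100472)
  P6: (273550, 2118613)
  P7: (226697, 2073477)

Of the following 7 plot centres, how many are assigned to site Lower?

1

P1 → West
P2 → Inner
P3 → Lower
P4 → North
P5 → Central
P6 → Inner
P7 → Central
1 of the 7 goes to Lower.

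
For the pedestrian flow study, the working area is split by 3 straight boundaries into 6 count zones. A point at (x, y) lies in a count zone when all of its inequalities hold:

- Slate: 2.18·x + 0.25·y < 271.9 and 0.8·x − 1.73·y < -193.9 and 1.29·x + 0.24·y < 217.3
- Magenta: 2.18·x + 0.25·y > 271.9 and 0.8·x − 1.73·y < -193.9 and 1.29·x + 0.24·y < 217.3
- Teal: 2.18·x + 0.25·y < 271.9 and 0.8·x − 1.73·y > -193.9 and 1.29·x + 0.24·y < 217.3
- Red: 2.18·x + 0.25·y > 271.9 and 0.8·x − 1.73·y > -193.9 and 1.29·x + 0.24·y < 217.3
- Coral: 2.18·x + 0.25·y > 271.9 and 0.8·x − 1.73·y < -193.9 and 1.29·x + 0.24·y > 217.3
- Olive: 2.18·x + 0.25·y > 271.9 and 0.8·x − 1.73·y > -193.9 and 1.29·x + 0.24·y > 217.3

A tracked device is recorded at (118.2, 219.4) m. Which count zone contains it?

2.18·118.2 + 0.25·219.4 = 312.526, which is > 271.9
0.8·118.2 − 1.73·219.4 = -285.002, which is < -193.9
1.29·118.2 + 0.24·219.4 = 205.134, which is < 217.3
This sign pattern matches Magenta.

Magenta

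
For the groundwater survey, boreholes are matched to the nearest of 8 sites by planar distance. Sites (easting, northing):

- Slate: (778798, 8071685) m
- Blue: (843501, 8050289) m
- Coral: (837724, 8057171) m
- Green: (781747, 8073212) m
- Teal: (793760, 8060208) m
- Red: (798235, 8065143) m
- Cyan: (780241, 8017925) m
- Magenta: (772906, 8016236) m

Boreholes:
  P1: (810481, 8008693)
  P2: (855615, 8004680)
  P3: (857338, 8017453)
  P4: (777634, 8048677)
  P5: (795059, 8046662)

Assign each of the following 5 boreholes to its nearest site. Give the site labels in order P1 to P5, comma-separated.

Cyan, Blue, Blue, Teal, Teal

P1 → Cyan (d²=999687424.00)
P2 → Blue (d²=2226929877.00)
P3 → Blue (d²=1269665465.00)
P4 → Teal (d²=393011837.00)
P5 → Teal (d²=185181517.00)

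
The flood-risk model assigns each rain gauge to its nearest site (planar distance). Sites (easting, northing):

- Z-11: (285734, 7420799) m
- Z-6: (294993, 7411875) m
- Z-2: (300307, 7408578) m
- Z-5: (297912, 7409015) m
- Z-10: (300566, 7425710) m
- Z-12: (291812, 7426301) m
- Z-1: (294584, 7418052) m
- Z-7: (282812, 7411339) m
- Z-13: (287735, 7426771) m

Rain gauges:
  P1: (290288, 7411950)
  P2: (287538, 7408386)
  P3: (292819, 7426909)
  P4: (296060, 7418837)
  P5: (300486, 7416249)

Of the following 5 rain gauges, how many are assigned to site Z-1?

2

P1 → Z-6
P2 → Z-7
P3 → Z-12
P4 → Z-1
P5 → Z-1
2 of the 5 go to Z-1.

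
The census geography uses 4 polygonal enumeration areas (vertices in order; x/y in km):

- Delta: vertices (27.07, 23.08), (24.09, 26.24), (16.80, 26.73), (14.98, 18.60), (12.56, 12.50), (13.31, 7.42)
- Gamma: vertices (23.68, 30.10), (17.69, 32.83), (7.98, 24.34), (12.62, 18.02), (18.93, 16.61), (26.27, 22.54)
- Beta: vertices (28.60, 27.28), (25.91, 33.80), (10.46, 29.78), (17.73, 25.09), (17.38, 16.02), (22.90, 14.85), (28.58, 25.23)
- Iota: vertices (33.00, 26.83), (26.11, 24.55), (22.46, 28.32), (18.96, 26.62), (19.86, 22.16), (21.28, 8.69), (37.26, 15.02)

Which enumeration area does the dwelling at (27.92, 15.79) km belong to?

Iota

Cast a ray rightward from (27.92, 15.79). For each polygon, the edges (by vertex number in listed order) whose endpoints lie on opposite sides of y = 15.79, where each meets that height, and whether that is right or left of the point:
Delta: 4–5 at x≈13.865 (left), 6–1 at x≈20.664 (left) → 0 crossings.
Gamma: no edge straddles that height → 0 crossings.
Beta: 5–6 at x≈18.465 (left), 6–7 at x≈23.414 (left) → 0 crossings.
Iota: 5–6 at x≈20.532 (left), 7–1 at x≈36.982 (right) → 1 crossing.
Only Iota has an odd count, so the point is inside Iota.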